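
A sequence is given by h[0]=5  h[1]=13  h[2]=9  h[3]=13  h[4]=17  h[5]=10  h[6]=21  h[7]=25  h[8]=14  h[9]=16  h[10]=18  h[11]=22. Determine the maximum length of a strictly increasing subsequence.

Track the smallest tail for each achievable length (strict):
5 → extends → [5]
13 → extends → [5, 13]
9 → replaces 13 → [5, 9]
13 → extends → [5, 9, 13]
17 → extends → [5, 9, 13, 17]
10 → replaces 13 → [5, 9, 10, 17]
21 → extends → [5, 9, 10, 17, 21]
25 → extends → [5, 9, 10, 17, 21, 25]
14 → replaces 17 → [5, 9, 10, 14, 21, 25]
16 → replaces 21 → [5, 9, 10, 14, 16, 25]
18 → replaces 25 → [5, 9, 10, 14, 16, 18]
22 → extends → [5, 9, 10, 14, 16, 18, 22]
Seven tails, so the longest strictly increasing subsequence has length 7 (e.g. 5, 9, 13, 14, 16, 18, 22).

7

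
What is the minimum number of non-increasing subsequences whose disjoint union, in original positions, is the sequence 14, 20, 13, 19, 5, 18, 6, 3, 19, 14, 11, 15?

Place each on the leftmost legal pile:
14 → new pile 1 (tops now [14])
20 → new pile 2 (tops now [14, 20])
13 → pile 1 (tops now [13, 20])
19 → pile 2 (tops now [13, 19])
5 → pile 1 (tops now [5, 19])
18 → pile 2 (tops now [5, 18])
6 → pile 2 (tops now [5, 6])
3 → pile 1 (tops now [3, 6])
19 → new pile 3 (tops now [3, 6, 19])
14 → pile 3 (tops now [3, 6, 14])
11 → pile 3 (tops now [3, 6, 11])
15 → new pile 4 (tops now [3, 6, 11, 15])
Four piles.

4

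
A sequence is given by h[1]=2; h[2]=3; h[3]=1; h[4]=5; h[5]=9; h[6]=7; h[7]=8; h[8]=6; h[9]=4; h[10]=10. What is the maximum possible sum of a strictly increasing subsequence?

35

Let S[i] be the best sum of a strictly increasing subsequence ending at i:
i:      1  2  3  4  5  6  7  8  9 10
h[i]:   2  3  1  5  9  7  8  6  4 10
S:      2  5  1 10 19 17 25 16  9 35
Maximum is 35 (e.g. 2 + 3 + 5 + 7 + 8 + 10).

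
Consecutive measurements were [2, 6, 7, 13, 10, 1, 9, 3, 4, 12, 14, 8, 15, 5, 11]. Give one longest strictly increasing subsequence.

2, 6, 7, 10, 12, 14, 15

Patience tails give the LIS length; then backtrack through the dp parents:
2 → extends → [2]
6 → extends → [2, 6]
7 → extends → [2, 6, 7]
13 → extends → [2, 6, 7, 13]
10 → replaces 13 → [2, 6, 7, 10]
1 → replaces 2 → [1, 6, 7, 10]
9 → replaces 10 → [1, 6, 7, 9]
3 → replaces 6 → [1, 3, 7, 9]
4 → replaces 7 → [1, 3, 4, 9]
12 → extends → [1, 3, 4, 9, 12]
14 → extends → [1, 3, 4, 9, 12, 14]
8 → replaces 9 → [1, 3, 4, 8, 12, 14]
15 → extends → [1, 3, 4, 8, 12, 14, 15]
5 → replaces 8 → [1, 3, 4, 5, 12, 14, 15]
11 → replaces 12 → [1, 3, 4, 5, 11, 14, 15]
Length 7; one witness is 2, 6, 7, 10, 12, 14, 15.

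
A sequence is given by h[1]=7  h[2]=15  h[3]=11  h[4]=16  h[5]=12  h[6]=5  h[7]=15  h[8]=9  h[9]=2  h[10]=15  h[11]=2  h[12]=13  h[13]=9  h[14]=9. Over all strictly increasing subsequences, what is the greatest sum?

Let S[i] be the best sum of a strictly increasing subsequence ending at i:
i:      1  2  3  4  5  6  7  8  9 10 11 12 13 14
h[i]:   7 15 11 16 12  5 15  9  2 15  2 13  9  9
S:      7 22 18 38 30  5 45 16  2 45  2 43 16 16
Maximum is 45 (e.g. 7 + 11 + 12 + 15).

45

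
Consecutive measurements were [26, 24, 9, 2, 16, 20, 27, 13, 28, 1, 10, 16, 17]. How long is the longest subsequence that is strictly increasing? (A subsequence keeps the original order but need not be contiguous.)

Track the smallest tail for each achievable length (strict):
26 → extends → [26]
24 → replaces 26 → [24]
9 → replaces 24 → [9]
2 → replaces 9 → [2]
16 → extends → [2, 16]
20 → extends → [2, 16, 20]
27 → extends → [2, 16, 20, 27]
13 → replaces 16 → [2, 13, 20, 27]
28 → extends → [2, 13, 20, 27, 28]
1 → replaces 2 → [1, 13, 20, 27, 28]
10 → replaces 13 → [1, 10, 20, 27, 28]
16 → replaces 20 → [1, 10, 16, 27, 28]
17 → replaces 27 → [1, 10, 16, 17, 28]
Five tails, so the longest strictly increasing subsequence has length 5 (e.g. 9, 16, 20, 27, 28).

5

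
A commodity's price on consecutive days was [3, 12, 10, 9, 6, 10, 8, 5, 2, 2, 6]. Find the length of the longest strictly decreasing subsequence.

Let dp[i] be the longest strictly decreasing subsequence ending at i:
i:      1  2  3  4  5  6  7  8  9 10 11
a[i]:   3 12 10  9  6 10  8  5  2  2  6
dp:     1  1  2  3  4  2  4  5  6  6  5
Maximum is 6.

6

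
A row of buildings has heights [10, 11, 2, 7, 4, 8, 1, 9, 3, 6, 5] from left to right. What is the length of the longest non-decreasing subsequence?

4

Track the smallest tail for each achievable length (allowing ties):
10 → extends → [10]
11 → extends → [10, 11]
2 → replaces 10 → [2, 11]
7 → replaces 11 → [2, 7]
4 → replaces 7 → [2, 4]
8 → extends → [2, 4, 8]
1 → replaces 2 → [1, 4, 8]
9 → extends → [1, 4, 8, 9]
3 → replaces 4 → [1, 3, 8, 9]
6 → replaces 8 → [1, 3, 6, 9]
5 → replaces 6 → [1, 3, 5, 9]
Four tails, so the longest non-decreasing subsequence has length 4 (e.g. 2, 7, 8, 9).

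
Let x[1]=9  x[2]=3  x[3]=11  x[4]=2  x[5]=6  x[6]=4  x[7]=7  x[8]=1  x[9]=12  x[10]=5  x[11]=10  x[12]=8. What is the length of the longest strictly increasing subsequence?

Track the smallest tail for each achievable length (strict):
9 → extends → [9]
3 → replaces 9 → [3]
11 → extends → [3, 11]
2 → replaces 3 → [2, 11]
6 → replaces 11 → [2, 6]
4 → replaces 6 → [2, 4]
7 → extends → [2, 4, 7]
1 → replaces 2 → [1, 4, 7]
12 → extends → [1, 4, 7, 12]
5 → replaces 7 → [1, 4, 5, 12]
10 → replaces 12 → [1, 4, 5, 10]
8 → replaces 10 → [1, 4, 5, 8]
Four tails, so the longest strictly increasing subsequence has length 4 (e.g. 3, 6, 7, 12).

4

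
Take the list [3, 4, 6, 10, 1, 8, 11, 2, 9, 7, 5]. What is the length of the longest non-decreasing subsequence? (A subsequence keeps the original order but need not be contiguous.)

Let dp[i] be the length of the longest such subsequence ending at index i:
i:      1  2  3  4  5  6  7  8  9 10 11
a[i]:   3  4  6 10  1  8 11  2  9  7  5
dp:     1  2  3  4  1  4  5  2  5  4  3
Maximum dp value is 5.

5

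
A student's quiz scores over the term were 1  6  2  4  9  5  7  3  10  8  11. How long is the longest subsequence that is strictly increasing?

7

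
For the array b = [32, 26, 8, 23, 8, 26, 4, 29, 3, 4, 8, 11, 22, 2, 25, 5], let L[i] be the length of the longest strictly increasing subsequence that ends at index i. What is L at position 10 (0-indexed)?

3

dp[i] = 1 + max{dp[j] : j<i, b[j]<b[i]} (or 1 if no such j):
i:      0  1  2  3  4  5  6  7  8  9 10 11 12 13 14 15
b[i]:  32 26  8 23  8 26  4 29  3  4  8 11 22  2 25  5
dp:     1  1  1  2  1  3  1  4  1  2  3  4  5  1  6  3
At index 10 the value is 3.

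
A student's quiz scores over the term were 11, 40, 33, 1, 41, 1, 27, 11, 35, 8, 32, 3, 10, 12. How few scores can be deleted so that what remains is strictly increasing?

10

Fewest deletions = n − (longest strictly increasing subsequence).
Patience tails:
11 → extends → [11]
40 → extends → [11, 40]
33 → replaces 40 → [11, 33]
1 → replaces 11 → [1, 33]
41 → extends → [1, 33, 41]
1 → already a tail → [1, 33, 41]
27 → replaces 33 → [1, 27, 41]
11 → replaces 27 → [1, 11, 41]
35 → replaces 41 → [1, 11, 35]
8 → replaces 11 → [1, 8, 35]
32 → replaces 35 → [1, 8, 32]
3 → replaces 8 → [1, 3, 32]
10 → replaces 32 → [1, 3, 10]
12 → extends → [1, 3, 10, 12]
Longest strictly increasing subsequence has length 4, so deletions = 14 − 4 = 10.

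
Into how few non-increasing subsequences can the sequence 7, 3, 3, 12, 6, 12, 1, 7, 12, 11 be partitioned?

Place each on the leftmost legal pile:
7 → new pile 1 (tops now [7])
3 → pile 1 (tops now [3])
3 → pile 1 (tops now [3])
12 → new pile 2 (tops now [3, 12])
6 → pile 2 (tops now [3, 6])
12 → new pile 3 (tops now [3, 6, 12])
1 → pile 1 (tops now [1, 6, 12])
7 → pile 3 (tops now [1, 6, 7])
12 → new pile 4 (tops now [1, 6, 7, 12])
11 → pile 4 (tops now [1, 6, 7, 11])
Four piles.

4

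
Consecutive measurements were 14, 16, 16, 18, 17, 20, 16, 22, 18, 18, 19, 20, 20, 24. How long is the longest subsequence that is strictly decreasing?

3

Negate each value so 'decreasing' becomes 'increasing', then run patience tails on the negated sequence:
-14 → extends → [-14]
-16 → replaces -14 → [-16]
-16 → already a tail → [-16]
-18 → replaces -16 → [-18]
-17 → extends → [-18, -17]
-20 → replaces -18 → [-20, -17]
-16 → extends → [-20, -17, -16]
-22 → replaces -20 → [-22, -17, -16]
-18 → replaces -17 → [-22, -18, -16]
-18 → already a tail → [-22, -18, -16]
-19 → replaces -18 → [-22, -19, -16]
-20 → replaces -19 → [-22, -20, -16]
-20 → already a tail → [-22, -20, -16]
-24 → replaces -22 → [-24, -20, -16]
Three tails, so the longest strictly decreasing subsequence of the original has length 3.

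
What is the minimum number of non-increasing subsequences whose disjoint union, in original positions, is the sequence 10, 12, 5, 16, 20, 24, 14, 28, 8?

6

Place each on the leftmost legal pile:
10 → new pile 1 (tops now [10])
12 → new pile 2 (tops now [10, 12])
5 → pile 1 (tops now [5, 12])
16 → new pile 3 (tops now [5, 12, 16])
20 → new pile 4 (tops now [5, 12, 16, 20])
24 → new pile 5 (tops now [5, 12, 16, 20, 24])
14 → pile 3 (tops now [5, 12, 14, 20, 24])
28 → new pile 6 (tops now [5, 12, 14, 20, 24, 28])
8 → pile 2 (tops now [5, 8, 14, 20, 24, 28])
Six piles.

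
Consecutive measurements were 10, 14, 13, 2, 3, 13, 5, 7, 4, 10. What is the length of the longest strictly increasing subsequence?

5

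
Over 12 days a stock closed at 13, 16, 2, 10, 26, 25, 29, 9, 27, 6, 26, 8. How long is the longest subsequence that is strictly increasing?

Let dp[i] be the length of the longest such subsequence ending at index i:
i:      1  2  3  4  5  6  7  8  9 10 11 12
a[i]:  13 16  2 10 26 25 29  9 27  6 26  8
dp:     1  2  1  2  3  3  4  2  4  2  4  3
Maximum dp value is 4.

4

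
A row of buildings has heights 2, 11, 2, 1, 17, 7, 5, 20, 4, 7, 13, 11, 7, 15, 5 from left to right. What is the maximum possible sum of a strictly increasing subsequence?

50

Let S[i] be the best sum of a strictly increasing subsequence ending at i:
i:      1  2  3  4  5  6  7  8  9 10 11 12 13 14 15
a[i]:   2 11  2  1 17  7  5 20  4  7 13 11  7 15  5
S:      2 13  2  1 30  9  7 50  6 14 27 25 14 42 11
Maximum is 50 (e.g. 2 + 11 + 17 + 20).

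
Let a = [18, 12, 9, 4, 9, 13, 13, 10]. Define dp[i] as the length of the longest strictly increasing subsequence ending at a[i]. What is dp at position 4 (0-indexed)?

2

dp[i] = 1 + max{dp[j] : j<i, a[j]<a[i]} (or 1 if no such j):
i:      0  1  2  3  4  5  6  7
a[i]:  18 12  9  4  9 13 13 10
dp:     1  1  1  1  2  3  3  3
At index 4 the value is 2.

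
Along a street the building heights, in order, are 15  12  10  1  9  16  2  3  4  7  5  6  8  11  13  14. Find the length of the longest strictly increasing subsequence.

10

Let dp[i] be the length of the longest such subsequence ending at index i:
i:      1  2  3  4  5  6  7  8  9 10 11 12 13 14 15 16
a[i]:  15 12 10  1  9 16  2  3  4  7  5  6  8 11 13 14
dp:     1  1  1  1  2  3  2  3  4  5  5  6  7  8  9 10
Maximum dp value is 10.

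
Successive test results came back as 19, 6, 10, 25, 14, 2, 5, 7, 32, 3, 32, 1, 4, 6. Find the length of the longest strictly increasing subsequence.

4

Track the smallest tail for each achievable length (strict):
19 → extends → [19]
6 → replaces 19 → [6]
10 → extends → [6, 10]
25 → extends → [6, 10, 25]
14 → replaces 25 → [6, 10, 14]
2 → replaces 6 → [2, 10, 14]
5 → replaces 10 → [2, 5, 14]
7 → replaces 14 → [2, 5, 7]
32 → extends → [2, 5, 7, 32]
3 → replaces 5 → [2, 3, 7, 32]
32 → already a tail → [2, 3, 7, 32]
1 → replaces 2 → [1, 3, 7, 32]
4 → replaces 7 → [1, 3, 4, 32]
6 → replaces 32 → [1, 3, 4, 6]
Four tails, so the longest strictly increasing subsequence has length 4 (e.g. 6, 10, 25, 32).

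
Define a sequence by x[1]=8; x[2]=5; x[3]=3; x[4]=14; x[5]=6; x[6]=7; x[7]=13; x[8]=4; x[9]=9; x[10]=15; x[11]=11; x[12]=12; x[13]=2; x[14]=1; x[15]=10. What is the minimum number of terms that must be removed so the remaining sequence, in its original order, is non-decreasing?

9

Fewest deletions = n − (longest non-decreasing subsequence).
i:      1  2  3  4  5  6  7  8  9 10 11 12 13 14 15
x[i]:   8  5  3 14  6  7 13  4  9 15 11 12  2  1 10
dp:     1  1  1  2  2  3  4  2  4  5  5  6  1  1  5
max dp = 6, so deletions = 15 − 6 = 9.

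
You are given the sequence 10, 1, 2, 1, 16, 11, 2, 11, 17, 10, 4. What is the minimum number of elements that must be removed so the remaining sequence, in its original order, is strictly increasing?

Fewest deletions = n − (longest strictly increasing subsequence).
i:      1  2  3  4  5  6  7  8  9 10 11
a[i]:  10  1  2  1 16 11  2 11 17 10  4
dp:     1  1  2  1  3  3  2  3  4  3  3
max dp = 4, so deletions = 11 − 4 = 7.

7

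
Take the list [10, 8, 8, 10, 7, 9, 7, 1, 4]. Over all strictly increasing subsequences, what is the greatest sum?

Let S[i] be the best sum of a strictly increasing subsequence ending at i:
i:      1  2  3  4  5  6  7  8  9
a[i]:  10  8  8 10  7  9  7  1  4
S:     10  8  8 18  7 17  7  1  5
Maximum is 18 (e.g. 8 + 10).

18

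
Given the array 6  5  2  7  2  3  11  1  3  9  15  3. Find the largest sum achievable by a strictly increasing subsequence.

39

Let S[i] be the best sum of a strictly increasing subsequence ending at i:
i:      1  2  3  4  5  6  7  8  9 10 11 12
a[i]:   6  5  2  7  2  3 11  1  3  9 15  3
S:      6  5  2 13  2  5 24  1  5 22 39  5
Maximum is 39 (e.g. 6 + 7 + 11 + 15).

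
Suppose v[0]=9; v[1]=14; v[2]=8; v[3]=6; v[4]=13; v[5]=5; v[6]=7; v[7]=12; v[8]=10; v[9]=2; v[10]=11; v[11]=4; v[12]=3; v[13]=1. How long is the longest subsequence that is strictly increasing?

4

Track the smallest tail for each achievable length (strict):
9 → extends → [9]
14 → extends → [9, 14]
8 → replaces 9 → [8, 14]
6 → replaces 8 → [6, 14]
13 → replaces 14 → [6, 13]
5 → replaces 6 → [5, 13]
7 → replaces 13 → [5, 7]
12 → extends → [5, 7, 12]
10 → replaces 12 → [5, 7, 10]
2 → replaces 5 → [2, 7, 10]
11 → extends → [2, 7, 10, 11]
4 → replaces 7 → [2, 4, 10, 11]
3 → replaces 4 → [2, 3, 10, 11]
1 → replaces 2 → [1, 3, 10, 11]
Four tails, so the longest strictly increasing subsequence has length 4 (e.g. 6, 7, 10, 11).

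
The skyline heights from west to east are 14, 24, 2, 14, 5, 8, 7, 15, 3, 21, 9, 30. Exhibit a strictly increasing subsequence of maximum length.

Patience tails give the LIS length; then backtrack through the dp parents:
14 → extends → [14]
24 → extends → [14, 24]
2 → replaces 14 → [2, 24]
14 → replaces 24 → [2, 14]
5 → replaces 14 → [2, 5]
8 → extends → [2, 5, 8]
7 → replaces 8 → [2, 5, 7]
15 → extends → [2, 5, 7, 15]
3 → replaces 5 → [2, 3, 7, 15]
21 → extends → [2, 3, 7, 15, 21]
9 → replaces 15 → [2, 3, 7, 9, 21]
30 → extends → [2, 3, 7, 9, 21, 30]
Length 6; one witness is 2, 5, 8, 15, 21, 30.

2, 5, 8, 15, 21, 30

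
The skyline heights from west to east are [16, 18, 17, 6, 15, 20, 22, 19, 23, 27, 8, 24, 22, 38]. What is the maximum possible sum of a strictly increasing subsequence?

Let S[i] be the best sum of a strictly increasing subsequence ending at i:
i:       1   2   3   4   5   6   7   8   9  10  11  12  13  14
a[i]:   16  18  17   6  15  20  22  19  23  27   8  24  22  38
S:      16  34  33   6  21  54  76  53  99 126  14 123  76 164
Maximum is 164 (e.g. 16 + 18 + 20 + 22 + 23 + 27 + 38).

164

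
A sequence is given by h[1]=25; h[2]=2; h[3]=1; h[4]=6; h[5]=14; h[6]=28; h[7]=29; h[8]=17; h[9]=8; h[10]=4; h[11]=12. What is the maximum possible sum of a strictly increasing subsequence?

Let S[i] be the best sum of a strictly increasing subsequence ending at i:
i:      1  2  3  4  5  6  7  8  9 10 11
h[i]:  25  2  1  6 14 28 29 17  8  4 12
S:     25  2  1  8 22 53 82 39 16  6 28
Maximum is 82 (e.g. 25 + 28 + 29).

82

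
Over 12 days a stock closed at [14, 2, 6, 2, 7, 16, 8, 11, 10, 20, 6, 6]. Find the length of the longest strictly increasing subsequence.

Track the smallest tail for each achievable length (strict):
14 → extends → [14]
2 → replaces 14 → [2]
6 → extends → [2, 6]
2 → already a tail → [2, 6]
7 → extends → [2, 6, 7]
16 → extends → [2, 6, 7, 16]
8 → replaces 16 → [2, 6, 7, 8]
11 → extends → [2, 6, 7, 8, 11]
10 → replaces 11 → [2, 6, 7, 8, 10]
20 → extends → [2, 6, 7, 8, 10, 20]
6 → already a tail → [2, 6, 7, 8, 10, 20]
6 → already a tail → [2, 6, 7, 8, 10, 20]
Six tails, so the longest strictly increasing subsequence has length 6 (e.g. 2, 6, 7, 8, 11, 20).

6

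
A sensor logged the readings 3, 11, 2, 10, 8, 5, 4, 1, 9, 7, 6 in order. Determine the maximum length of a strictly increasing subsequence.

3

Track the smallest tail for each achievable length (strict):
3 → extends → [3]
11 → extends → [3, 11]
2 → replaces 3 → [2, 11]
10 → replaces 11 → [2, 10]
8 → replaces 10 → [2, 8]
5 → replaces 8 → [2, 5]
4 → replaces 5 → [2, 4]
1 → replaces 2 → [1, 4]
9 → extends → [1, 4, 9]
7 → replaces 9 → [1, 4, 7]
6 → replaces 7 → [1, 4, 6]
Three tails, so the longest strictly increasing subsequence has length 3 (e.g. 3, 8, 9).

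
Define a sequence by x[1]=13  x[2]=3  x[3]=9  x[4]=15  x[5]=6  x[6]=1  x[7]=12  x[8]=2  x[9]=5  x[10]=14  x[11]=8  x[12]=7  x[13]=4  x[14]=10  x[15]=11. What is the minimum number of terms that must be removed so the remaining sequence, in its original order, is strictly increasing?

Fewest deletions = n − (longest strictly increasing subsequence).
i:      1  2  3  4  5  6  7  8  9 10 11 12 13 14 15
x[i]:  13  3  9 15  6  1 12  2  5 14  8  7  4 10 11
dp:     1  1  2  3  2  1  3  2  3  4  4  4  3  5  6
max dp = 6, so deletions = 15 − 6 = 9.

9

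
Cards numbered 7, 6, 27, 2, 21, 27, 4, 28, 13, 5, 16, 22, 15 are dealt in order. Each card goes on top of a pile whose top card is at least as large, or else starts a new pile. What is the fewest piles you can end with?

Place each on the leftmost legal pile:
7 → new pile 1 (tops now [7])
6 → pile 1 (tops now [6])
27 → new pile 2 (tops now [6, 27])
2 → pile 1 (tops now [2, 27])
21 → pile 2 (tops now [2, 21])
27 → new pile 3 (tops now [2, 21, 27])
4 → pile 2 (tops now [2, 4, 27])
28 → new pile 4 (tops now [2, 4, 27, 28])
13 → pile 3 (tops now [2, 4, 13, 28])
5 → pile 3 (tops now [2, 4, 5, 28])
16 → pile 4 (tops now [2, 4, 5, 16])
22 → new pile 5 (tops now [2, 4, 5, 16, 22])
15 → pile 4 (tops now [2, 4, 5, 15, 22])
Five piles.

5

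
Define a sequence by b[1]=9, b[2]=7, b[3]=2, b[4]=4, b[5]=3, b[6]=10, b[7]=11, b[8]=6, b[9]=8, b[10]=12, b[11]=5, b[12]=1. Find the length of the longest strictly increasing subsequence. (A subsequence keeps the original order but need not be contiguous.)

Track the smallest tail for each achievable length (strict):
9 → extends → [9]
7 → replaces 9 → [7]
2 → replaces 7 → [2]
4 → extends → [2, 4]
3 → replaces 4 → [2, 3]
10 → extends → [2, 3, 10]
11 → extends → [2, 3, 10, 11]
6 → replaces 10 → [2, 3, 6, 11]
8 → replaces 11 → [2, 3, 6, 8]
12 → extends → [2, 3, 6, 8, 12]
5 → replaces 6 → [2, 3, 5, 8, 12]
1 → replaces 2 → [1, 3, 5, 8, 12]
Five tails, so the longest strictly increasing subsequence has length 5 (e.g. 2, 4, 10, 11, 12).

5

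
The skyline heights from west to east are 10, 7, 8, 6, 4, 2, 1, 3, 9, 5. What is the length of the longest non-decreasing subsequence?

Track the smallest tail for each achievable length (allowing ties):
10 → extends → [10]
7 → replaces 10 → [7]
8 → extends → [7, 8]
6 → replaces 7 → [6, 8]
4 → replaces 6 → [4, 8]
2 → replaces 4 → [2, 8]
1 → replaces 2 → [1, 8]
3 → replaces 8 → [1, 3]
9 → extends → [1, 3, 9]
5 → replaces 9 → [1, 3, 5]
Three tails, so the longest non-decreasing subsequence has length 3 (e.g. 7, 8, 9).

3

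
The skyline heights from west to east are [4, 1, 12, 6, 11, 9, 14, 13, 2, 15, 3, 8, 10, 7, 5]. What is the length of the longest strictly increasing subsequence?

Let dp[i] be the length of the longest such subsequence ending at index i:
i:      1  2  3  4  5  6  7  8  9 10 11 12 13 14 15
a[i]:   4  1 12  6 11  9 14 13  2 15  3  8 10  7  5
dp:     1  1  2  2  3  3  4  4  2  5  3  4  5  4  4
Maximum dp value is 5.

5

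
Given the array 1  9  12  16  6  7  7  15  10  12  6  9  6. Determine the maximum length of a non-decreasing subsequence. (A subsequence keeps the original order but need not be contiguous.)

Track the smallest tail for each achievable length (allowing ties):
1 → extends → [1]
9 → extends → [1, 9]
12 → extends → [1, 9, 12]
16 → extends → [1, 9, 12, 16]
6 → replaces 9 → [1, 6, 12, 16]
7 → replaces 12 → [1, 6, 7, 16]
7 → replaces 16 → [1, 6, 7, 7]
15 → extends → [1, 6, 7, 7, 15]
10 → replaces 15 → [1, 6, 7, 7, 10]
12 → extends → [1, 6, 7, 7, 10, 12]
6 → replaces 7 → [1, 6, 6, 7, 10, 12]
9 → replaces 10 → [1, 6, 6, 7, 9, 12]
6 → replaces 7 → [1, 6, 6, 6, 9, 12]
Six tails, so the longest non-decreasing subsequence has length 6 (e.g. 1, 6, 7, 7, 10, 12).

6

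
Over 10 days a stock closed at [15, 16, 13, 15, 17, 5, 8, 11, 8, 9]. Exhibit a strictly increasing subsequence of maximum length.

Patience tails give the LIS length; then backtrack through the dp parents:
15 → extends → [15]
16 → extends → [15, 16]
13 → replaces 15 → [13, 16]
15 → replaces 16 → [13, 15]
17 → extends → [13, 15, 17]
5 → replaces 13 → [5, 15, 17]
8 → replaces 15 → [5, 8, 17]
11 → replaces 17 → [5, 8, 11]
8 → already a tail → [5, 8, 11]
9 → replaces 11 → [5, 8, 9]
Length 3; one witness is 15, 16, 17.

15, 16, 17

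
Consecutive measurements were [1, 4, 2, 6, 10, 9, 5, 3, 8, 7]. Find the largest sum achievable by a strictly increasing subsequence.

21

Let S[i] be the best sum of a strictly increasing subsequence ending at i:
i:      1  2  3  4  5  6  7  8  9 10
a[i]:   1  4  2  6 10  9  5  3  8  7
S:      1  5  3 11 21 20 10  6 19 18
Maximum is 21 (e.g. 1 + 4 + 6 + 10).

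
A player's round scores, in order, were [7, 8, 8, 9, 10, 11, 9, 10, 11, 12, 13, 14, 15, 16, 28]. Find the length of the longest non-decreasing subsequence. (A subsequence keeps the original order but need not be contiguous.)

13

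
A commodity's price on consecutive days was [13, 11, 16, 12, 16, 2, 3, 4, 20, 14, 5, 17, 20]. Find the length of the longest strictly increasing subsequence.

Track the smallest tail for each achievable length (strict):
13 → extends → [13]
11 → replaces 13 → [11]
16 → extends → [11, 16]
12 → replaces 16 → [11, 12]
16 → extends → [11, 12, 16]
2 → replaces 11 → [2, 12, 16]
3 → replaces 12 → [2, 3, 16]
4 → replaces 16 → [2, 3, 4]
20 → extends → [2, 3, 4, 20]
14 → replaces 20 → [2, 3, 4, 14]
5 → replaces 14 → [2, 3, 4, 5]
17 → extends → [2, 3, 4, 5, 17]
20 → extends → [2, 3, 4, 5, 17, 20]
Six tails, so the longest strictly increasing subsequence has length 6 (e.g. 2, 3, 4, 14, 17, 20).

6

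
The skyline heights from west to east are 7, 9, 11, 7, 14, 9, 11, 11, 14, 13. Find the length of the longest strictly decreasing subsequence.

Let dp[i] be the longest strictly decreasing subsequence ending at i:
i:      1  2  3  4  5  6  7  8  9 10
a[i]:   7  9 11  7 14  9 11 11 14 13
dp:     1  1  1  2  1  2  2  2  1  2
Maximum is 2.

2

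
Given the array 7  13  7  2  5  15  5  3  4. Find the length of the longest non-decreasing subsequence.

Track the smallest tail for each achievable length (allowing ties):
7 → extends → [7]
13 → extends → [7, 13]
7 → replaces 13 → [7, 7]
2 → replaces 7 → [2, 7]
5 → replaces 7 → [2, 5]
15 → extends → [2, 5, 15]
5 → replaces 15 → [2, 5, 5]
3 → replaces 5 → [2, 3, 5]
4 → replaces 5 → [2, 3, 4]
Three tails, so the longest non-decreasing subsequence has length 3 (e.g. 7, 13, 15).

3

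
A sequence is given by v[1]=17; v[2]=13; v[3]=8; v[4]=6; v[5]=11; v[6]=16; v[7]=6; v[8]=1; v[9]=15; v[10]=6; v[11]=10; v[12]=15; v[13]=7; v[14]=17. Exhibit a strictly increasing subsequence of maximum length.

1, 6, 10, 15, 17

Patience tails give the LIS length; then backtrack through the dp parents:
17 → extends → [17]
13 → replaces 17 → [13]
8 → replaces 13 → [8]
6 → replaces 8 → [6]
11 → extends → [6, 11]
16 → extends → [6, 11, 16]
6 → already a tail → [6, 11, 16]
1 → replaces 6 → [1, 11, 16]
15 → replaces 16 → [1, 11, 15]
6 → replaces 11 → [1, 6, 15]
10 → replaces 15 → [1, 6, 10]
15 → extends → [1, 6, 10, 15]
7 → replaces 10 → [1, 6, 7, 15]
17 → extends → [1, 6, 7, 15, 17]
Length 5; one witness is 1, 6, 10, 15, 17.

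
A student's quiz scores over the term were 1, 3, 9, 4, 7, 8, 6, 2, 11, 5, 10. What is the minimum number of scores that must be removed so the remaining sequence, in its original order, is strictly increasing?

5

Fewest deletions = n − (longest strictly increasing subsequence).
i:      1  2  3  4  5  6  7  8  9 10 11
a[i]:   1  3  9  4  7  8  6  2 11  5 10
dp:     1  2  3  3  4  5  4  2  6  4  6
max dp = 6, so deletions = 11 − 6 = 5.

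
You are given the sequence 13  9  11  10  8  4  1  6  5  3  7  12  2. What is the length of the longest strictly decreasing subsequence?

8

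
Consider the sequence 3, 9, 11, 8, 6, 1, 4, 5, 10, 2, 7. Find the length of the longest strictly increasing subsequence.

Track the smallest tail for each achievable length (strict):
3 → extends → [3]
9 → extends → [3, 9]
11 → extends → [3, 9, 11]
8 → replaces 9 → [3, 8, 11]
6 → replaces 8 → [3, 6, 11]
1 → replaces 3 → [1, 6, 11]
4 → replaces 6 → [1, 4, 11]
5 → replaces 11 → [1, 4, 5]
10 → extends → [1, 4, 5, 10]
2 → replaces 4 → [1, 2, 5, 10]
7 → replaces 10 → [1, 2, 5, 7]
Four tails, so the longest strictly increasing subsequence has length 4 (e.g. 3, 4, 5, 10).

4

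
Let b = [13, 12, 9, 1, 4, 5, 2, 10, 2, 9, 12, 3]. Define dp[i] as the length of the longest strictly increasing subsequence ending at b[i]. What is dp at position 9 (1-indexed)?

2

dp[i] = 1 + max{dp[j] : j<i, b[j]<b[i]} (or 1 if no such j):
i:      1  2  3  4  5  6  7  8  9 10 11 12
b[i]:  13 12  9  1  4  5  2 10  2  9 12  3
dp:     1  1  1  1  2  3  2  4  2  4  5  3
At index 9 the value is 2.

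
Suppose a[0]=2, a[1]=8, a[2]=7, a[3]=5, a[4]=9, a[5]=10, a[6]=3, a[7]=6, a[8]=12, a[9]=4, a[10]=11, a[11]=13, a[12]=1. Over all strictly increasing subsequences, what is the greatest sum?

54

Let S[i] be the best sum of a strictly increasing subsequence ending at i:
i:      0  1  2  3  4  5  6  7  8  9 10 11 12
a[i]:   2  8  7  5  9 10  3  6 12  4 11 13  1
S:      2 10  9  7 19 29  5 13 41  9 40 54  1
Maximum is 54 (e.g. 2 + 8 + 9 + 10 + 12 + 13).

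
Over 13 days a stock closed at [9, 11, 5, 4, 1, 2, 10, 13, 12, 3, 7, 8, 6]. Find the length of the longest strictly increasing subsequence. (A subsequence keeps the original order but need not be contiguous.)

Let dp[i] be the length of the longest such subsequence ending at index i:
i:      1  2  3  4  5  6  7  8  9 10 11 12 13
a[i]:   9 11  5  4  1  2 10 13 12  3  7  8  6
dp:     1  2  1  1  1  2  3  4  4  3  4  5  4
Maximum dp value is 5.

5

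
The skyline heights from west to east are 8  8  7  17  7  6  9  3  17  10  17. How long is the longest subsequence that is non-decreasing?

Let dp[i] be the length of the longest such subsequence ending at index i:
i:      1  2  3  4  5  6  7  8  9 10 11
a[i]:   8  8  7 17  7  6  9  3 17 10 17
dp:     1  2  1  3  2  1  3  1  4  4  5
Maximum dp value is 5.

5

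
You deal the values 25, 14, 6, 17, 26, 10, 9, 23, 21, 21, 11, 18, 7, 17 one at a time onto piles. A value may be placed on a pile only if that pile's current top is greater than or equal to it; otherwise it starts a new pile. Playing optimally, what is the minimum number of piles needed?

4

Place each on the leftmost legal pile:
25 → new pile 1 (tops now [25])
14 → pile 1 (tops now [14])
6 → pile 1 (tops now [6])
17 → new pile 2 (tops now [6, 17])
26 → new pile 3 (tops now [6, 17, 26])
10 → pile 2 (tops now [6, 10, 26])
9 → pile 2 (tops now [6, 9, 26])
23 → pile 3 (tops now [6, 9, 23])
21 → pile 3 (tops now [6, 9, 21])
21 → pile 3 (tops now [6, 9, 21])
11 → pile 3 (tops now [6, 9, 11])
18 → new pile 4 (tops now [6, 9, 11, 18])
7 → pile 2 (tops now [6, 7, 11, 18])
17 → pile 4 (tops now [6, 7, 11, 17])
Four piles.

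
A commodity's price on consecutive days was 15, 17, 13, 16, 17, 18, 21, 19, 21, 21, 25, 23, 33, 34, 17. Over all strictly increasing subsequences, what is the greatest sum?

Let S[i] be the best sum of a strictly increasing subsequence ending at i:
i:       1   2   3   4   5   6   7   8   9  10  11  12  13  14  15
a[i]:   15  17  13  16  17  18  21  19  21  21  25  23  33  34  17
S:      15  32  13  31  48  66  87  85 106 106 131 129 164 198  48
Maximum is 198 (e.g. 15 + 16 + 17 + 18 + 19 + 21 + 25 + 33 + 34).

198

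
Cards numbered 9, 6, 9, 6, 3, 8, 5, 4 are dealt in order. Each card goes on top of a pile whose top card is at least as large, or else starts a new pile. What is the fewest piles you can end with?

2

Place each on the leftmost legal pile:
9 → new pile 1 (tops now [9])
6 → pile 1 (tops now [6])
9 → new pile 2 (tops now [6, 9])
6 → pile 1 (tops now [6, 9])
3 → pile 1 (tops now [3, 9])
8 → pile 2 (tops now [3, 8])
5 → pile 2 (tops now [3, 5])
4 → pile 2 (tops now [3, 4])
Two piles.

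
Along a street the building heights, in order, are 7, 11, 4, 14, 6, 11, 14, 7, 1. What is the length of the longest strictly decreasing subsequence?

4

Let dp[i] be the longest strictly decreasing subsequence ending at i:
i:      1  2  3  4  5  6  7  8  9
a[i]:   7 11  4 14  6 11 14  7  1
dp:     1  1  2  1  2  2  1  3  4
Maximum is 4.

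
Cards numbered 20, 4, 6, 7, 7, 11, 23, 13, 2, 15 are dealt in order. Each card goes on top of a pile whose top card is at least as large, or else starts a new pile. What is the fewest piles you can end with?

6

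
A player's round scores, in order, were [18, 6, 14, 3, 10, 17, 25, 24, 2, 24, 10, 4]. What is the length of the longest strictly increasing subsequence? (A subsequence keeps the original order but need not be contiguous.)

4

Track the smallest tail for each achievable length (strict):
18 → extends → [18]
6 → replaces 18 → [6]
14 → extends → [6, 14]
3 → replaces 6 → [3, 14]
10 → replaces 14 → [3, 10]
17 → extends → [3, 10, 17]
25 → extends → [3, 10, 17, 25]
24 → replaces 25 → [3, 10, 17, 24]
2 → replaces 3 → [2, 10, 17, 24]
24 → already a tail → [2, 10, 17, 24]
10 → already a tail → [2, 10, 17, 24]
4 → replaces 10 → [2, 4, 17, 24]
Four tails, so the longest strictly increasing subsequence has length 4 (e.g. 6, 14, 17, 25).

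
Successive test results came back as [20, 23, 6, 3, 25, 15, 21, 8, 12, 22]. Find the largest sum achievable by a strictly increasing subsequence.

Let S[i] be the best sum of a strictly increasing subsequence ending at i:
i:      1  2  3  4  5  6  7  8  9 10
a[i]:  20 23  6  3 25 15 21  8 12 22
S:     20 43  6  3 68 21 42 14 26 64
Maximum is 68 (e.g. 20 + 23 + 25).

68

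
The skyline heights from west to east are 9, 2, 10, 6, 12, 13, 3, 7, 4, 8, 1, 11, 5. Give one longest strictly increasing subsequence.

2, 6, 7, 8, 11

Patience tails give the LIS length; then backtrack through the dp parents:
9 → extends → [9]
2 → replaces 9 → [2]
10 → extends → [2, 10]
6 → replaces 10 → [2, 6]
12 → extends → [2, 6, 12]
13 → extends → [2, 6, 12, 13]
3 → replaces 6 → [2, 3, 12, 13]
7 → replaces 12 → [2, 3, 7, 13]
4 → replaces 7 → [2, 3, 4, 13]
8 → replaces 13 → [2, 3, 4, 8]
1 → replaces 2 → [1, 3, 4, 8]
11 → extends → [1, 3, 4, 8, 11]
5 → replaces 8 → [1, 3, 4, 5, 11]
Length 5; one witness is 2, 6, 7, 8, 11.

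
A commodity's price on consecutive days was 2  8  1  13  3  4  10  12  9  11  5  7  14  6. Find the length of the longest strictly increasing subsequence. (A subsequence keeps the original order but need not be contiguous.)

6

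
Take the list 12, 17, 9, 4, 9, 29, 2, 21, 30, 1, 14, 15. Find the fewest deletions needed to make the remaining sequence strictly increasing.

Fewest deletions = n − (longest strictly increasing subsequence).
i:      1  2  3  4  5  6  7  8  9 10 11 12
a[i]:  12 17  9  4  9 29  2 21 30  1 14 15
dp:     1  2  1  1  2  3  1  3  4  1  3  4
max dp = 4, so deletions = 12 − 4 = 8.

8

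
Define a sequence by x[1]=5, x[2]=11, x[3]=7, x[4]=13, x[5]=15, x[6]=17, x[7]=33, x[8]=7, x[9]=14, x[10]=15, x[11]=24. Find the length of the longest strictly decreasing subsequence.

2

Let dp[i] be the longest strictly decreasing subsequence ending at i:
i:      1  2  3  4  5  6  7  8  9 10 11
x[i]:   5 11  7 13 15 17 33  7 14 15 24
dp:     1  1  2  1  1  1  1  2  2  2  2
Maximum is 2.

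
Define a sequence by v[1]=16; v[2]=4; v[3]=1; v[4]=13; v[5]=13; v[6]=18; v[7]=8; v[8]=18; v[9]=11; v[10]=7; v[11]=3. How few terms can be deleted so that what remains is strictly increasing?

8

Fewest deletions = n − (longest strictly increasing subsequence).
i:      1  2  3  4  5  6  7  8  9 10 11
v[i]:  16  4  1 13 13 18  8 18 11  7  3
dp:     1  1  1  2  2  3  2  3  3  2  2
max dp = 3, so deletions = 11 − 3 = 8.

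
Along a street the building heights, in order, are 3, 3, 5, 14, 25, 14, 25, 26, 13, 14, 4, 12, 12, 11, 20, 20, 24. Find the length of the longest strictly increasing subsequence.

6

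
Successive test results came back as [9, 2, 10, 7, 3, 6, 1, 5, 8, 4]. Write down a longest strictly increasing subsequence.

Patience tails give the LIS length; then backtrack through the dp parents:
9 → extends → [9]
2 → replaces 9 → [2]
10 → extends → [2, 10]
7 → replaces 10 → [2, 7]
3 → replaces 7 → [2, 3]
6 → extends → [2, 3, 6]
1 → replaces 2 → [1, 3, 6]
5 → replaces 6 → [1, 3, 5]
8 → extends → [1, 3, 5, 8]
4 → replaces 5 → [1, 3, 4, 8]
Length 4; one witness is 2, 3, 6, 8.

2, 3, 6, 8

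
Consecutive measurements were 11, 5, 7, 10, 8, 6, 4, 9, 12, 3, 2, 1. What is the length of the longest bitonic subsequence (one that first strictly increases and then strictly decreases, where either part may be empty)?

inc[i] = longest strictly increasing subsequence ending at i; dec[i] = longest strictly decreasing subsequence starting at i:
i:      1  2  3  4  5  6  7  8  9 10 11 12
a[i]:  11  5  7 10  8  6  4  9 12  3  2  1
inc:    1  1  2  3  3  2  1  4  5  1  1  1
dec:    8  5  6  7  6  5  4  4  4  3  2  1
Best peak at i=4 (value 10): inc=3, dec=7, length 3+7−1 = 9.

9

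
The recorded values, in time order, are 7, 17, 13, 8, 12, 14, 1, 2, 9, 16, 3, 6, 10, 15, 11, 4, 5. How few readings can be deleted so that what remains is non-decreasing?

Fewest deletions = n − (longest non-decreasing subsequence).
i:      1  2  3  4  5  6  7  8  9 10 11 12 13 14 15 16 17
a[i]:   7 17 13  8 12 14  1  2  9 16  3  6 10 15 11  4  5
dp:     1  2  2  2  3  4  1  2  3  5  3  4  5  6  6  4  5
max dp = 6, so deletions = 17 − 6 = 11.

11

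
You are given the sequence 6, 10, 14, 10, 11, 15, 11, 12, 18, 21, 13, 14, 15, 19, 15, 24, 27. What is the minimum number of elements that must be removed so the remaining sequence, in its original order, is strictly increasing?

Fewest deletions = n − (longest strictly increasing subsequence).
Patience tails:
6 → extends → [6]
10 → extends → [6, 10]
14 → extends → [6, 10, 14]
10 → already a tail → [6, 10, 14]
11 → replaces 14 → [6, 10, 11]
15 → extends → [6, 10, 11, 15]
11 → already a tail → [6, 10, 11, 15]
12 → replaces 15 → [6, 10, 11, 12]
18 → extends → [6, 10, 11, 12, 18]
21 → extends → [6, 10, 11, 12, 18, 21]
13 → replaces 18 → [6, 10, 11, 12, 13, 21]
14 → replaces 21 → [6, 10, 11, 12, 13, 14]
15 → extends → [6, 10, 11, 12, 13, 14, 15]
19 → extends → [6, 10, 11, 12, 13, 14, 15, 19]
15 → already a tail → [6, 10, 11, 12, 13, 14, 15, 19]
24 → extends → [6, 10, 11, 12, 13, 14, 15, 19, 24]
27 → extends → [6, 10, 11, 12, 13, 14, 15, 19, 24, 27]
Longest strictly increasing subsequence has length 10, so deletions = 17 − 10 = 7.

7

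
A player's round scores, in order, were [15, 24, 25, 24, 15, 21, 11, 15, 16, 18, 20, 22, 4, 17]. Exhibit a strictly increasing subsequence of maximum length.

11, 15, 16, 18, 20, 22

Patience tails give the LIS length; then backtrack through the dp parents:
15 → extends → [15]
24 → extends → [15, 24]
25 → extends → [15, 24, 25]
24 → already a tail → [15, 24, 25]
15 → already a tail → [15, 24, 25]
21 → replaces 24 → [15, 21, 25]
11 → replaces 15 → [11, 21, 25]
15 → replaces 21 → [11, 15, 25]
16 → replaces 25 → [11, 15, 16]
18 → extends → [11, 15, 16, 18]
20 → extends → [11, 15, 16, 18, 20]
22 → extends → [11, 15, 16, 18, 20, 22]
4 → replaces 11 → [4, 15, 16, 18, 20, 22]
17 → replaces 18 → [4, 15, 16, 17, 20, 22]
Length 6; one witness is 11, 15, 16, 18, 20, 22.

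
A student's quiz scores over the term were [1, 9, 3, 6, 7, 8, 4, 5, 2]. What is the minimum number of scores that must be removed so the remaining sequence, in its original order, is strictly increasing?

Fewest deletions = n − (longest strictly increasing subsequence).
Patience tails:
1 → extends → [1]
9 → extends → [1, 9]
3 → replaces 9 → [1, 3]
6 → extends → [1, 3, 6]
7 → extends → [1, 3, 6, 7]
8 → extends → [1, 3, 6, 7, 8]
4 → replaces 6 → [1, 3, 4, 7, 8]
5 → replaces 7 → [1, 3, 4, 5, 8]
2 → replaces 3 → [1, 2, 4, 5, 8]
Longest strictly increasing subsequence has length 5, so deletions = 9 − 5 = 4.

4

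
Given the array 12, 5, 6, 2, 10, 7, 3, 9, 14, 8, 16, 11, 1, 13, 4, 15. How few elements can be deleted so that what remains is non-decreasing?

9

Fewest deletions = n − (longest non-decreasing subsequence).
Patience tails:
12 → extends → [12]
5 → replaces 12 → [5]
6 → extends → [5, 6]
2 → replaces 5 → [2, 6]
10 → extends → [2, 6, 10]
7 → replaces 10 → [2, 6, 7]
3 → replaces 6 → [2, 3, 7]
9 → extends → [2, 3, 7, 9]
14 → extends → [2, 3, 7, 9, 14]
8 → replaces 9 → [2, 3, 7, 8, 14]
16 → extends → [2, 3, 7, 8, 14, 16]
11 → replaces 14 → [2, 3, 7, 8, 11, 16]
1 → replaces 2 → [1, 3, 7, 8, 11, 16]
13 → replaces 16 → [1, 3, 7, 8, 11, 13]
4 → replaces 7 → [1, 3, 4, 8, 11, 13]
15 → extends → [1, 3, 4, 8, 11, 13, 15]
Longest non-decreasing subsequence has length 7, so deletions = 16 − 7 = 9.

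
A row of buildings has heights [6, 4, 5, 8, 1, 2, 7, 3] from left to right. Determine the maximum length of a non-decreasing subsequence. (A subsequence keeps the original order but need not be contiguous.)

3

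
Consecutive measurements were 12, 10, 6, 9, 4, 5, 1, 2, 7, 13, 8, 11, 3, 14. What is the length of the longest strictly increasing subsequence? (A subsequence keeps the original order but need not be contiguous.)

6

Track the smallest tail for each achievable length (strict):
12 → extends → [12]
10 → replaces 12 → [10]
6 → replaces 10 → [6]
9 → extends → [6, 9]
4 → replaces 6 → [4, 9]
5 → replaces 9 → [4, 5]
1 → replaces 4 → [1, 5]
2 → replaces 5 → [1, 2]
7 → extends → [1, 2, 7]
13 → extends → [1, 2, 7, 13]
8 → replaces 13 → [1, 2, 7, 8]
11 → extends → [1, 2, 7, 8, 11]
3 → replaces 7 → [1, 2, 3, 8, 11]
14 → extends → [1, 2, 3, 8, 11, 14]
Six tails, so the longest strictly increasing subsequence has length 6 (e.g. 4, 5, 7, 8, 11, 14).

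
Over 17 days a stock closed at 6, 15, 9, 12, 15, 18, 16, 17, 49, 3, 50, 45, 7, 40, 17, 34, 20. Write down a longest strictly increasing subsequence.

6, 9, 12, 15, 16, 17, 49, 50

Patience tails give the LIS length; then backtrack through the dp parents:
6 → extends → [6]
15 → extends → [6, 15]
9 → replaces 15 → [6, 9]
12 → extends → [6, 9, 12]
15 → extends → [6, 9, 12, 15]
18 → extends → [6, 9, 12, 15, 18]
16 → replaces 18 → [6, 9, 12, 15, 16]
17 → extends → [6, 9, 12, 15, 16, 17]
49 → extends → [6, 9, 12, 15, 16, 17, 49]
3 → replaces 6 → [3, 9, 12, 15, 16, 17, 49]
50 → extends → [3, 9, 12, 15, 16, 17, 49, 50]
45 → replaces 49 → [3, 9, 12, 15, 16, 17, 45, 50]
7 → replaces 9 → [3, 7, 12, 15, 16, 17, 45, 50]
40 → replaces 45 → [3, 7, 12, 15, 16, 17, 40, 50]
17 → already a tail → [3, 7, 12, 15, 16, 17, 40, 50]
34 → replaces 40 → [3, 7, 12, 15, 16, 17, 34, 50]
20 → replaces 34 → [3, 7, 12, 15, 16, 17, 20, 50]
Length 8; one witness is 6, 9, 12, 15, 16, 17, 49, 50.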